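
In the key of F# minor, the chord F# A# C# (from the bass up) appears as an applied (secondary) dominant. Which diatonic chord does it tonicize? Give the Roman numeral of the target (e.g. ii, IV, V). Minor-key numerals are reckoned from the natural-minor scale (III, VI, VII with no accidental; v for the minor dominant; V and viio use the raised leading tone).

iv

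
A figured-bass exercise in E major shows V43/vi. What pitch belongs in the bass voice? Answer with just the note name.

The applied chord V43/vi is rooted on G#: G#-B#-D#-F#.
The figure 43 means second inversion — the fifth is in the bass.

D#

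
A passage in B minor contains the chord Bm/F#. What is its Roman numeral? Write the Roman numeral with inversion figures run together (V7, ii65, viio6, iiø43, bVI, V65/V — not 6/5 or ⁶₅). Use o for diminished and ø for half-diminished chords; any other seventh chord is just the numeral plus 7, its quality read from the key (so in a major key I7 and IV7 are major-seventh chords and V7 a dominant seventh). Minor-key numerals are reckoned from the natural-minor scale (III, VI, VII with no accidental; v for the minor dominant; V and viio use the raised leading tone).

i64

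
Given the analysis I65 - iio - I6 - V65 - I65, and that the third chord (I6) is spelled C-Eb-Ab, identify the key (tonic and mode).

Ab major

The chord Ab/C is a major triad rooted on Ab; its label is I6.
If Ab is scale degree 1 and the mode makes that degree carry a major triad, the tonic is Ab and the mode is major.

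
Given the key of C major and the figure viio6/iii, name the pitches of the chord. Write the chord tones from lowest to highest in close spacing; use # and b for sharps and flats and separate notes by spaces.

F# A D#

The slash marks an applied leading-tone chord: viio of iii. In C major, iii is E, so the leading tone to it is D#, a half step below.
Building a diminished triad on D# gives D#-F#-A.
The figured bass 6 indicates first inversion, placing the third (F#) in the bass: F#-A-D#.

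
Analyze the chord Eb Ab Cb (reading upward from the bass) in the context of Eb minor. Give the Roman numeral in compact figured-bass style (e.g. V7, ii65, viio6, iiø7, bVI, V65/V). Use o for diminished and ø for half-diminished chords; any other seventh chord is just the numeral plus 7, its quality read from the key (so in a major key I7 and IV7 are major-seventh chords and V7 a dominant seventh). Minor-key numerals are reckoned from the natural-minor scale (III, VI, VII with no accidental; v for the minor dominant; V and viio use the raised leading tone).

iv64

The pitches Ab-Cb-Eb form a minor triad rooted on Ab.
Ab is scale degree 4 in Eb minor, and a minor triad on that degree is written iv.
With Eb in the bass the chord is in second inversion, so the figured bass is 64.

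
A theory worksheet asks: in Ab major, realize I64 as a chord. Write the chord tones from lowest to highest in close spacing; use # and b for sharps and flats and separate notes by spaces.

The numeral's case and figure indicate a major triad. In Ab major its root, the tonic, is Ab.
That chord is spelled Ab-C-Eb.
The figured bass 64 indicates second inversion, placing the fifth (Eb) in the bass: Eb-Ab-C.

Eb Ab C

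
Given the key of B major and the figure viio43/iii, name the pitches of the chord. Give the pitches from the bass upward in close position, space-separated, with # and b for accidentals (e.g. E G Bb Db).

G# B C## E#

The slash marks an applied leading-tone chord: viio of iii. In B major, iii is D#, so the leading tone to it is C##, a half step below.
Building a fully diminished seventh chord on C## gives C##-E#-G#-B.
The figured bass 43 indicates second inversion, placing the fifth (G#) in the bass: G#-B-C##-E#.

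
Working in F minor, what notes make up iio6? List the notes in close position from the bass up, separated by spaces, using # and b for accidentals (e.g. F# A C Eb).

Bb Db G

In F minor, the supertonic is G, and the diatonic chord built there is a diminished triad.
Stacking thirds from G gives G-Bb-Db.
With the 6 figure the chord is in first inversion; from the bass Bb upward in close position it reads Bb-Db-G.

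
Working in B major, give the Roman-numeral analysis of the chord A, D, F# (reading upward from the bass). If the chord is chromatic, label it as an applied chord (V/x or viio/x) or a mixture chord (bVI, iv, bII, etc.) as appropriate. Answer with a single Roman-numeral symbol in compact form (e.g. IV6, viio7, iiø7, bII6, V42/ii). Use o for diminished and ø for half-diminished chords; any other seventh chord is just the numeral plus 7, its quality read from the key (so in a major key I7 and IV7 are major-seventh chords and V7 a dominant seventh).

bIII64

Stacked in thirds the chord is D-F#-A: a major triad on D.
D is the lowered third degree of B major (diatonic 3 would be D#). This is a major triad on the lowered third degree, borrowed from the parallel minor.
With A in the bass the chord is in second inversion, so the figured bass is 64.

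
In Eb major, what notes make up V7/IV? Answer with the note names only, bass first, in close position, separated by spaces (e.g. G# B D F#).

Eb G Bb Db

V7/IV is a secondary dominant — the dominant seventh of IV. IV in Eb major is Ab, so the applied chord's root is Eb, a perfect fifth above.
Building a dominant seventh chord on Eb gives Eb-G-Bb-Db.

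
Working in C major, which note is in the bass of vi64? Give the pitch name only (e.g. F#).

vi in C major has root A; the chord is A-C-E.
The figure 64 means second inversion — the fifth is in the bass.

E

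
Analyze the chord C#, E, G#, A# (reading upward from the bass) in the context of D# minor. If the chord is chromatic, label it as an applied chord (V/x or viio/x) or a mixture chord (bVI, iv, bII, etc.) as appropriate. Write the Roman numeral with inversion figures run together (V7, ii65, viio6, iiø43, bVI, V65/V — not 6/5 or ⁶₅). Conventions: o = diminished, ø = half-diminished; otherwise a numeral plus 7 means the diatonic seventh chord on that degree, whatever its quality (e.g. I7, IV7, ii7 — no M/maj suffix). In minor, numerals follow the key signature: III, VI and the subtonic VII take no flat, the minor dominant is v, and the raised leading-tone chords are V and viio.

viiø65/VI

The pitches A#-C#-E-G# form a half-diminished seventh chord rooted on A#.
A# sits a half step below B (VI in D# minor); a diminished chord there is the applied leading-tone chord of VI.
With C# in the bass the chord is in first inversion, so the figured bass is 65.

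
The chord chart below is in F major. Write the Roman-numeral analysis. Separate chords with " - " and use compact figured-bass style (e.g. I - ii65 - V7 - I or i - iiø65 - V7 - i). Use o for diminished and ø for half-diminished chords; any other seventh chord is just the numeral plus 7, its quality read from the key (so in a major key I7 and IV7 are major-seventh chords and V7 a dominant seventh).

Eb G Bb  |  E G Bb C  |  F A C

bVII - V65 - I

Eb-G-Bb: Eb with this quality isn't in the key; it's bVII, borrowed from the parallel minor.
E-G-Bb-C has root C, degree 5 in F major, so V65.
F-A-C has root F, degree 1 in F major, so I.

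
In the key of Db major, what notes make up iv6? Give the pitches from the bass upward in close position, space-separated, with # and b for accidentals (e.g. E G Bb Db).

Scale degree 4 in Db major is Gb; here the chord built on it is altered to a minor triad. iv6 is the minor subdominant, borrowed from the parallel minor.
So the chord is Gb-Bbb-Db, a minor triad.
With the 6 figure the chord is in first inversion; from the bass Bbb upward in close position it reads Bbb-Db-Gb.

Bbb Db Gb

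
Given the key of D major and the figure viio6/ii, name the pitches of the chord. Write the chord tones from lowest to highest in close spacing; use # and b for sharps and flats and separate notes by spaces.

F# A D#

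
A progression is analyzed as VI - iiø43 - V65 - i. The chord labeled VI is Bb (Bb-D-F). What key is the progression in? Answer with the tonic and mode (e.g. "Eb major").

D minor

VI is given as Bb-D-F — a major triad with root Bb.
VI on Bb implies Bb is the submediant; that puts the tonic at D, and the uppercase numeral fits minor mode.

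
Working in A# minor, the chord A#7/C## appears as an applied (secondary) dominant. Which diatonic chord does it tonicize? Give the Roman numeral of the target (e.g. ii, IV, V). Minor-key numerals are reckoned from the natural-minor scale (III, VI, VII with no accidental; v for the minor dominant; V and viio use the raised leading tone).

The chord is a dominant seventh chord on A#.
A dominant resolves down a perfect fifth: A# → D#. In A# minor, D# is scale degree 4, i.e. iv.

iv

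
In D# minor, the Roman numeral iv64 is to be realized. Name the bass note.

iv in D# minor has root G#; the chord is G#-B-D#.
The figure 64 means second inversion — the fifth is in the bass.

D#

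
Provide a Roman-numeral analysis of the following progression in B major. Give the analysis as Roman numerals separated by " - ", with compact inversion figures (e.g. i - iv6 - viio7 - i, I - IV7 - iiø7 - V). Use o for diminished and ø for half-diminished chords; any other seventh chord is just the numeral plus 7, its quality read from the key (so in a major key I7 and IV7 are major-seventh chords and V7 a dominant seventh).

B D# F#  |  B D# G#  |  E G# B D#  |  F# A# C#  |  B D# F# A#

I - vi6 - IV7 - V - I7

B-D#-F#: major triad on B = scale degree 1 → I.
B-D#-G#: minor triad on G# = scale degree 6 → vi6.
E-G#-B-D#: major seventh chord on E = scale degree 4 → IV7.
F#-A#-C#: major triad on F# = scale degree 5 → V.
B-D#-F#-A# has root B, degree 1 in B major, so I7.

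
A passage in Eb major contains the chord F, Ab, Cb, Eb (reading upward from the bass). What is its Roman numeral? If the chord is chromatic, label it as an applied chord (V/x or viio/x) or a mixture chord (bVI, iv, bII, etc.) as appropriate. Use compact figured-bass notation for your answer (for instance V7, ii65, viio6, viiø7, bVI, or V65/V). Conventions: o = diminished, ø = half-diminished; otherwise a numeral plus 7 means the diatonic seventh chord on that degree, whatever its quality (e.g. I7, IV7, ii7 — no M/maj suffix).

The pitches F-Ab-Cb-Eb form a half-diminished seventh chord rooted on F.
F is the second degree of Eb major. This is the half-diminished supertonic seventh, borrowed from the parallel minor.

iiø7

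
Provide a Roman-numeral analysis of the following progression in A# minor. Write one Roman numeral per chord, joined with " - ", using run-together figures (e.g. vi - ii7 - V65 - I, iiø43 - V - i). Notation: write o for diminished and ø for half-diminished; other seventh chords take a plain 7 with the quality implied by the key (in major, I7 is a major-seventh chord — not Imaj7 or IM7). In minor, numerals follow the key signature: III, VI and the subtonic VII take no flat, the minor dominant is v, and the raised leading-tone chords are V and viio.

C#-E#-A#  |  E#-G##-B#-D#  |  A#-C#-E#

i6 - V7 - i

C#-E#-A#: root A# is the tonic; minor triad there is i6.
E#-G##-B#-D#: root E# is the dominant; dominant seventh chord there is V7.
A#-C#-E#: minor triad on A# = scale degree 1 → i.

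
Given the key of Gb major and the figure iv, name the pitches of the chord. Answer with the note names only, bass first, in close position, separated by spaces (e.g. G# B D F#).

Cb Ebb Gb

Scale degree 4 in Gb major is Cb; here the chord built on it is altered to a minor triad. iv is the minor subdominant, borrowed from the parallel minor.
So the chord is Cb-Ebb-Gb.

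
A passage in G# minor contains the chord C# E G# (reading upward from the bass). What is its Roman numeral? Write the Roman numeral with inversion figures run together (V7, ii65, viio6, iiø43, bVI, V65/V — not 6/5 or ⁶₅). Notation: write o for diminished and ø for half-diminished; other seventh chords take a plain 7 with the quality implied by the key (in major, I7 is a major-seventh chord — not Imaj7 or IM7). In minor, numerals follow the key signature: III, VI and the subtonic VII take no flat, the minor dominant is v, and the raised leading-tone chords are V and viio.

The pitches C#-E-G# form a minor triad rooted on C#.
In G# minor, C# is the subdominant; the diatonic minor triad there is iv.

iv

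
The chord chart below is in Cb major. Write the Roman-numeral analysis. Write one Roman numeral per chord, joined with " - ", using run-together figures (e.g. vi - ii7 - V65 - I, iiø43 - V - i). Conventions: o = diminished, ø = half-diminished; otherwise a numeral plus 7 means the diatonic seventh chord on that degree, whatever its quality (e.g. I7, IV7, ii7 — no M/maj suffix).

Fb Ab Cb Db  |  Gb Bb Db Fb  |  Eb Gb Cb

ii65 - V7 - I6

Fb-Ab-Cb-Db: minor seventh chord on Db = scale degree 2 → ii65.
Gb-Bb-Db-Fb: dominant seventh chord on Gb = scale degree 5 → V7.
Eb-Gb-Cb: major triad on Cb = scale degree 1 → I6.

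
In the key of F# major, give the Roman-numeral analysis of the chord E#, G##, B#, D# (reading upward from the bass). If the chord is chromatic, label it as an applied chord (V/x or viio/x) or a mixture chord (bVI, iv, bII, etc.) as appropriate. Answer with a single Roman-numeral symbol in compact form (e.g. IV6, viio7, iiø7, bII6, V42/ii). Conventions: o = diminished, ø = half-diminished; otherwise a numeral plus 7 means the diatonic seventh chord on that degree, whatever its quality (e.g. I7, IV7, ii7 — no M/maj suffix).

V7/iii

The pitches E#-G##-B#-D# form a dominant seventh chord rooted on E#.
E# is not a diatonic chord root with this quality in F# major, but it lies a perfect fifth above A# (iii), so the chord functions as an applied dominant of iii.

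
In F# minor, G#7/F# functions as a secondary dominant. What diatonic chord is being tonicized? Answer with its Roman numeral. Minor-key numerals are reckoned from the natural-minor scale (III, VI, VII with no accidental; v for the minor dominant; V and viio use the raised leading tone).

The chord is a dominant seventh chord on G#.
A dominant resolves down a perfect fifth: G# → C#. In F# minor, C# is scale degree 5, i.e. V.

V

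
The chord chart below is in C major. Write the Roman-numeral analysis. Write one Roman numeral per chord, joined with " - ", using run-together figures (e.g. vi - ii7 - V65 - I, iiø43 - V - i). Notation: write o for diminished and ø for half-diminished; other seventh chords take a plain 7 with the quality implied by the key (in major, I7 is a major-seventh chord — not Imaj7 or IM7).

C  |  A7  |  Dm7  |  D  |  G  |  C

C has root C, degree 1 in C major, so I.
A7 is the secondary dominant of ii (dominant seventh chord on A): V7/ii.
Dm7 has root D, degree 2 in C major, so ii7.
D: chromatic; D is V of V, so V/V.
G has root G, degree 5 in C major, so V.
C has root C, degree 1 in C major, so I.

I - V7/ii - ii7 - V/V - V - I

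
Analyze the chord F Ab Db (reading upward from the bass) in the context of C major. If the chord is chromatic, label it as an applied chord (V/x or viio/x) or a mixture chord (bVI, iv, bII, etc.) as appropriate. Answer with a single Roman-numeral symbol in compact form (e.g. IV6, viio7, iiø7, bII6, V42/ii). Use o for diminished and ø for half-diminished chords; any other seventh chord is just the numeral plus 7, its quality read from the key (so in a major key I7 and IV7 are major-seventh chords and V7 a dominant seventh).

bII6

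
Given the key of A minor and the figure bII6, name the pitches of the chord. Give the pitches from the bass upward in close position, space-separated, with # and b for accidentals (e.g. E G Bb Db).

D F Bb

Scale degree 2 in A minor is B; lowering it a half step gives Bb. bII6 is the Neapolitan sixth — a major triad on the lowered second degree, here in its customary first inversion.
So the chord is Bb-D-F, a major triad.
The figured bass 6 indicates first inversion, placing the third (D) in the bass: D-F-Bb.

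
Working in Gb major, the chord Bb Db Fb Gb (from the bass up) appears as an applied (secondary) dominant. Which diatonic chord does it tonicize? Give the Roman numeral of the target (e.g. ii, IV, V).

IV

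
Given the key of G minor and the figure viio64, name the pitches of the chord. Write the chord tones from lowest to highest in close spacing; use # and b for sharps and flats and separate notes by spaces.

C F# A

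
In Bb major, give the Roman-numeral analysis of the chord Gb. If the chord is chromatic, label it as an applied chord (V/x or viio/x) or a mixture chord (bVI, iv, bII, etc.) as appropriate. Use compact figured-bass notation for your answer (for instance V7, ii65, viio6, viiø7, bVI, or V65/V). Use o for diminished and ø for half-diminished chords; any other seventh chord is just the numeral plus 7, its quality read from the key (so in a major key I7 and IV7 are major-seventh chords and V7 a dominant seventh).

bVI

Stacked in thirds the chord is Gb-Bb-Db: a major triad on Gb.
Gb is the lowered sixth degree of Bb major (diatonic 6 would be G). This is a major triad on the lowered sixth degree, borrowed from the parallel minor.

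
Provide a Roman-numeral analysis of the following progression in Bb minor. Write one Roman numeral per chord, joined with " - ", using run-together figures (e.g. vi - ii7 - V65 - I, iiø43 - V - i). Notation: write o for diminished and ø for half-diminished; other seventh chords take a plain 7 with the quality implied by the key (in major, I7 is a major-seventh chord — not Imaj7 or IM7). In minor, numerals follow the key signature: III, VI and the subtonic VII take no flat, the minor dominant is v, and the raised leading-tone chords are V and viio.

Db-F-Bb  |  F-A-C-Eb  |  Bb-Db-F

i6 - V7 - i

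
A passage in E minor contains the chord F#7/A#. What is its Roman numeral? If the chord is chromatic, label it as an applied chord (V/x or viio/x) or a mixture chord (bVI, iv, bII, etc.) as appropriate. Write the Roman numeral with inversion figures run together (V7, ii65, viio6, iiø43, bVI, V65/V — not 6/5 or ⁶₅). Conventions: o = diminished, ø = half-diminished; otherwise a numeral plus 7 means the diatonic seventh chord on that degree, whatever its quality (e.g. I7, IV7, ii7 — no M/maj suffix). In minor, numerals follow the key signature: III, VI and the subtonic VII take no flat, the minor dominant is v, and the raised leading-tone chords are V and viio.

V65/V

The pitches F#-A#-C#-E form a dominant seventh chord rooted on F#.
F# is not a diatonic chord root with this quality in E minor, but it lies a perfect fifth above B (V), so the chord functions as an applied dominant of V.
With A# in the bass the chord is in first inversion, so the figured bass is 65.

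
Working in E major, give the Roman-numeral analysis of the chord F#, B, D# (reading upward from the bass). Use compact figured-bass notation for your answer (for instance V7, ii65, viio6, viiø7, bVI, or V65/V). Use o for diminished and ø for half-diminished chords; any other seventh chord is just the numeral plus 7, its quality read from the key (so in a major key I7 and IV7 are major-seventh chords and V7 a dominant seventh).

The pitches B-D#-F# form a major triad rooted on B.
B is scale degree 5 in E major, and a major triad on that degree is written V.
With F# in the bass the chord is in second inversion, so the figured bass is 64.

V64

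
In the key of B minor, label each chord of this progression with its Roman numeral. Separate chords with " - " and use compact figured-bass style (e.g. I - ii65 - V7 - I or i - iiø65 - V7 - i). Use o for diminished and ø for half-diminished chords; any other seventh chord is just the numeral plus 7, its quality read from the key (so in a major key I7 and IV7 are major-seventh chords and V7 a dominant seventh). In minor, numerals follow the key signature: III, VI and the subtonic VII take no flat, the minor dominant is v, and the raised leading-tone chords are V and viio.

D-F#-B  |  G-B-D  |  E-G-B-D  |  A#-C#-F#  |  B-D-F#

i6 - VI - iv7 - V6 - i

D-F#-B: minor triad on B = scale degree 1 → i6.
G-B-D has root G, degree 6 in B minor, so VI.
E-G-B-D has root E, degree 4 in B minor, so iv7.
A#-C#-F#: root F# is the dominant; major triad there is V6.
B-D-F#: minor triad on B = scale degree 1 → i.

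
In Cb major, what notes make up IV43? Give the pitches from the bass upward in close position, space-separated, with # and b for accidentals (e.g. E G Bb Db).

Cb Eb Fb Ab

The numeral's case and figure indicate a major seventh chord. In Cb major its root, the fourth degree, is Fb.
Stacking thirds from Fb gives Fb-Ab-Cb-Eb.
With the 43 figure the chord is in second inversion; from the bass Cb upward in close position it reads Cb-Eb-Fb-Ab.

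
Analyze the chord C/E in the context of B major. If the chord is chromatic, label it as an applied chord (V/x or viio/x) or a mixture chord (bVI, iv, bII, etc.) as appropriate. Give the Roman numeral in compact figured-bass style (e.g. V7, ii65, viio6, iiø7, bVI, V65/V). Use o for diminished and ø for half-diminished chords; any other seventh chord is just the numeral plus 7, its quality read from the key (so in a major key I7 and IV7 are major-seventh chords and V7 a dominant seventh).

bII6

Stacked in thirds the chord is C-E-G: a major triad on C.
C is the lowered second degree of B major (diatonic 2 would be C#). This is the Neapolitan sixth — a major triad on the lowered second degree, here in its customary first inversion.
With E in the bass the chord is in first inversion, so the figured bass is 6.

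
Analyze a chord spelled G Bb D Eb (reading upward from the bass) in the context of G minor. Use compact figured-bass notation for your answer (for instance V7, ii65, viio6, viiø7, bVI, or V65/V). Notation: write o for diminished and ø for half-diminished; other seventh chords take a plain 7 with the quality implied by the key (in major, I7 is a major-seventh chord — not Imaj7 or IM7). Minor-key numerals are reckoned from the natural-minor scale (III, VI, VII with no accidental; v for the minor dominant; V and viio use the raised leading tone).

The pitches Eb-G-Bb-D form a major seventh chord rooted on Eb.
Eb is scale degree 6 in G minor, and a major seventh chord on that degree is written VI7.
With G in the bass the chord is in first inversion, so the figured bass is 65.

VI65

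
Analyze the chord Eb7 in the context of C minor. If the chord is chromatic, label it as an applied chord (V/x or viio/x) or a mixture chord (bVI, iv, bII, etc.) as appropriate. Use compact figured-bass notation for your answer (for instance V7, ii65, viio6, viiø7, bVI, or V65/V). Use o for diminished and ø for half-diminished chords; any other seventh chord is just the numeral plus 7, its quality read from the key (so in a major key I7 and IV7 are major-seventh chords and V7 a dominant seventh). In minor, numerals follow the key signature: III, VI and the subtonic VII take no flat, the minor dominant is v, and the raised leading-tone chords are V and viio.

Stacked in thirds the chord is Eb-G-Bb-Db: a dominant seventh chord on Eb.
Eb is not a diatonic chord root with this quality in C minor, but it lies a perfect fifth above Ab (VI), so the chord functions as an applied dominant of VI.

V7/VI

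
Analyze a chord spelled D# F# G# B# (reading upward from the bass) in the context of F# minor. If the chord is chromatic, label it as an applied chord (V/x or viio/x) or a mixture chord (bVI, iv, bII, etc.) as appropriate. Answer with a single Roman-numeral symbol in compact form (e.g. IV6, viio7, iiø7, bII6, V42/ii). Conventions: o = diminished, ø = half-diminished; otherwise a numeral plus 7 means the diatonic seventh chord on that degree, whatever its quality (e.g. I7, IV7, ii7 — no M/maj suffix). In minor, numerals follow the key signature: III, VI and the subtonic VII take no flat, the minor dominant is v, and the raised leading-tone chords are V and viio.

The pitches G#-B#-D#-F# form a dominant seventh chord rooted on G#.
G# is not a diatonic chord root with this quality in F# minor, but it lies a perfect fifth above C# (V), so the chord functions as an applied dominant of V.
With D# in the bass the chord is in second inversion, so the figured bass is 43.

V43/V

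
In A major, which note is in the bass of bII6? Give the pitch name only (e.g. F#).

D

bII in A major has root Bb; the chord is Bb-D-F.
The figure 6 means first inversion — the third is in the bass.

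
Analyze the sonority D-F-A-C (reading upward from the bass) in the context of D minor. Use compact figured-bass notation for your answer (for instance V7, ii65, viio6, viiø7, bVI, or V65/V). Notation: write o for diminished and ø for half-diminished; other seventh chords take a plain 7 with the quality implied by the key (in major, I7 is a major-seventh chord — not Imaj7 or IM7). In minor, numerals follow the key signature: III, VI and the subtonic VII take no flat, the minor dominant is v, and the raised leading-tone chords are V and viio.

The pitches D-F-A-C form a minor seventh chord rooted on D.
In D minor, D is the tonic; the diatonic minor seventh chord there is i7.

i7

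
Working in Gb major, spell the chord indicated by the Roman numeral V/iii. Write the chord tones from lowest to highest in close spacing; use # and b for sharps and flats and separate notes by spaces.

F A C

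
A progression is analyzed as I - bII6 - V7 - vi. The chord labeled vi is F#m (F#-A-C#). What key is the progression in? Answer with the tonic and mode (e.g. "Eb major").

vi is given as F#-A-C# — a minor triad with root F#.
If F# is scale degree 6 and the mode makes that degree carry a minor triad, the tonic is A and the mode is major.

A major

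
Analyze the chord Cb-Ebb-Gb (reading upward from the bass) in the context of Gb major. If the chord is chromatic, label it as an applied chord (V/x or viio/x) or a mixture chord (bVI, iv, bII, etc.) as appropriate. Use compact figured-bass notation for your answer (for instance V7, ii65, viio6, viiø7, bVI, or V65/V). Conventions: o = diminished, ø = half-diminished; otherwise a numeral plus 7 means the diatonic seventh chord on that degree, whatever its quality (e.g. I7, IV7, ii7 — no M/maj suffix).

iv

The pitches Cb-Ebb-Gb form a minor triad rooted on Cb.
Cb is the fourth degree of Gb major. This is the minor subdominant, borrowed from the parallel minor.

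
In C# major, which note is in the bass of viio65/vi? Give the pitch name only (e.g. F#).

B#

The applied chord viio65/vi is rooted on G##: G##-B#-D#-F#.
The figure 65 means first inversion — the third is in the bass.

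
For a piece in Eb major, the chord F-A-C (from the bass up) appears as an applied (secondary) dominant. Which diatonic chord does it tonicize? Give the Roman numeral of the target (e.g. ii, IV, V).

V

The chord is a major triad on F.
A dominant resolves down a perfect fifth: F → Bb. In Eb major, Bb is scale degree 5, i.e. V.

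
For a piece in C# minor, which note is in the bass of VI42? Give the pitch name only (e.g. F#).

G#

VI in C# minor has root A; the chord is A-C#-E-G#.
The figure 42 means third inversion — the seventh is in the bass.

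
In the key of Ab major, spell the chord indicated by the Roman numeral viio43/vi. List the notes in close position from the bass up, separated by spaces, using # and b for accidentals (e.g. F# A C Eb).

Bb Db E G

The slash marks an applied leading-tone chord: viio of vi. In Ab major, vi is F, so the leading tone to it is E, a half step below.
Building a fully diminished seventh chord on E gives E-G-Bb-Db.
With the 43 figure the chord is in second inversion; from the bass Bb upward in close position it reads Bb-Db-E-G.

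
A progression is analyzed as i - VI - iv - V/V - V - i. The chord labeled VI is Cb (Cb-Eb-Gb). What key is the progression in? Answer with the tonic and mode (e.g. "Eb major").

Eb minor

The chord Cb is a major triad rooted on Cb; its label is VI.
Counting down 5 scale steps from Cb places the tonic on Eb; a major triad on degree 6 is diatonic only in minor.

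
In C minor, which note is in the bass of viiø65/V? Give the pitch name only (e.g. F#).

The applied chord viiø65/V is rooted on F#: F#-A-C-E.
The figure 65 means first inversion — the third is in the bass.

A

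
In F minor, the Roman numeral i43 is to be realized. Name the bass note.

C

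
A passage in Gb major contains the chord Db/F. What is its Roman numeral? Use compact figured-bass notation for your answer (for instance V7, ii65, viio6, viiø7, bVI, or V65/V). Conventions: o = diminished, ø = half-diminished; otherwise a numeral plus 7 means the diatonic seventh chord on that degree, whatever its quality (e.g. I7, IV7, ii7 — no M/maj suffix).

The pitches Db-F-Ab form a major triad rooted on Db.
In Gb major, Db is the dominant; the diatonic major triad there is V.
With F in the bass the chord is in first inversion, so the figured bass is 6.

V6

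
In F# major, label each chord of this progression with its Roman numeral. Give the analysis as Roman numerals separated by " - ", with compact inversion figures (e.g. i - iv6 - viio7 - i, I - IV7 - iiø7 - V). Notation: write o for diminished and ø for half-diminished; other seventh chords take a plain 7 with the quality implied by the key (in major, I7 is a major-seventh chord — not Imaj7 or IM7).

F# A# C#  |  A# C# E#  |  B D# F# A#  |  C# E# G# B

F#-A#-C# has root F#, degree 1 in F# major, so I.
A#-C#-E#: root A# is the mediant; minor triad there is iii.
B-D#-F#-A# has root B, degree 4 in F# major, so IV7.
C#-E#-G#-B has root C#, degree 5 in F# major, so V7.

I - iii - IV7 - V7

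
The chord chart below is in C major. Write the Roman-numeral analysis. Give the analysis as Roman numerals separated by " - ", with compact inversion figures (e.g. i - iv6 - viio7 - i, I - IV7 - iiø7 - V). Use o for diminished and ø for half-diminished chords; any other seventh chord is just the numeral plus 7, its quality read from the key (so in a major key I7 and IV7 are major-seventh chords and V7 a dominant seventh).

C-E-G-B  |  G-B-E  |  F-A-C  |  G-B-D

I7 - iii6 - IV - V

C-E-G-B has root C, degree 1 in C major, so I7.
G-B-E: minor triad on E = scale degree 3 → iii6.
F-A-C has root F, degree 4 in C major, so IV.
G-B-D: major triad on G = scale degree 5 → V.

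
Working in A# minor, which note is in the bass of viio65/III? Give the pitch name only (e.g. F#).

The applied chord viio65/III is rooted on B#: B#-D#-F#-A.
The figure 65 means first inversion — the third is in the bass.

D#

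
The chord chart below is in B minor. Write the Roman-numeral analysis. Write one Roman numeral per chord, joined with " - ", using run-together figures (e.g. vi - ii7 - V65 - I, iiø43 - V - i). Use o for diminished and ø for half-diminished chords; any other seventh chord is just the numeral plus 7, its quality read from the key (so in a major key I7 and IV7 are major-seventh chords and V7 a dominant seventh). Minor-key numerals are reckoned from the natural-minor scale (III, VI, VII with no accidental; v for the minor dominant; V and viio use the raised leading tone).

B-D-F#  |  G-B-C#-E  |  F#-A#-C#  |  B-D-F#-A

i - iiø43 - V - i7

B-D-F#: minor triad on B = scale degree 1 → i.
G-B-C#-E: half-diminished seventh chord on C# = scale degree 2 → iiø43.
F#-A#-C#: major triad on F# = scale degree 5 → V.
B-D-F#-A: minor seventh chord on B = scale degree 1 → i7.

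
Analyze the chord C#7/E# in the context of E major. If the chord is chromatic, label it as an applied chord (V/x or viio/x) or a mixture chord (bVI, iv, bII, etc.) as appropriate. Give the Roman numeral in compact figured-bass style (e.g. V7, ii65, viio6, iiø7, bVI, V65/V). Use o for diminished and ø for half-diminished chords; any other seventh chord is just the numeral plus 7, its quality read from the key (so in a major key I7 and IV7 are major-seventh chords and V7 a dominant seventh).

V65/ii

The pitches C#-E#-G#-B form a dominant seventh chord rooted on C#.
C# is not a diatonic chord root with this quality in E major, but it lies a perfect fifth above F# (ii), so the chord functions as an applied dominant of ii.
With E# in the bass the chord is in first inversion, so the figured bass is 65.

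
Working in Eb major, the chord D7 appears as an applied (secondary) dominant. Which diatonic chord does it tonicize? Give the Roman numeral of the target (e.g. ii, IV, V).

The chord is a dominant seventh chord on D.
A dominant resolves down a perfect fifth: D → G. In Eb major, G is scale degree 3, i.e. iii.

iii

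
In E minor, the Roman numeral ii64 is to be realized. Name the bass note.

C#

ii in E minor has root F#; the chord is F#-A-C#.
The figure 64 means second inversion — the fifth is in the bass.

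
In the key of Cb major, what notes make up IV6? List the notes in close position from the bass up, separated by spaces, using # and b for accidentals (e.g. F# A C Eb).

Ab Cb Fb

The numeral's case and figure indicate a major triad. In Cb major its root, the fourth degree, is Fb.
That chord is spelled Fb-Ab-Cb.
With the 6 figure the chord is in first inversion; from the bass Ab upward in close position it reads Ab-Cb-Fb.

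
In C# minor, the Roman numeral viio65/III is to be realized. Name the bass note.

F#

The applied chord viio65/III is rooted on D#: D#-F#-A-C.
The figure 65 means first inversion — the third is in the bass.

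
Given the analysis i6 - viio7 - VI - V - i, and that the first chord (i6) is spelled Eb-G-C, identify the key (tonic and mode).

The chord Cm/Eb is a minor triad rooted on C; its label is i6.
If C is scale degree 1 and the mode makes that degree carry a minor triad, the tonic is C and the mode is minor.

C minor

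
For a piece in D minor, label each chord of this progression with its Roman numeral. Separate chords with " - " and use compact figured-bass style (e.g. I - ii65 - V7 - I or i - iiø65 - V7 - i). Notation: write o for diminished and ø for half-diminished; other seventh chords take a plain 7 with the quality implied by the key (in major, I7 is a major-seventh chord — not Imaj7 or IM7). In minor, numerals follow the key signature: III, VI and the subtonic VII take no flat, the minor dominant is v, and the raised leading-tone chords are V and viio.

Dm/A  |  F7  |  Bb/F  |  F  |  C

i64 - V7/VI - VI64 - III - VII

Dm/A has root D, degree 1 in D minor, so i64.
F7: chromatic; F is V of VI, so V7/VI.
Bb/F: major triad on Bb = scale degree 6 → VI64.
F has root F, degree 3 in D minor, so III.
C has root C, degree 7 in D minor, so VII.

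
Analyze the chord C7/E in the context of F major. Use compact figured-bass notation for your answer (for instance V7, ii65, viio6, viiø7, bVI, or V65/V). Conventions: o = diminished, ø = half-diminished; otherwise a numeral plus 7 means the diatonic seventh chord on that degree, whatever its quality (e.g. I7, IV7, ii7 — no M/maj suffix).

Stacked in thirds the chord is C-E-G-Bb: a dominant seventh chord on C.
C is scale degree 5 in F major, and a dominant seventh chord on that degree is written V7.
With E in the bass the chord is in first inversion, so the figured bass is 65.

V65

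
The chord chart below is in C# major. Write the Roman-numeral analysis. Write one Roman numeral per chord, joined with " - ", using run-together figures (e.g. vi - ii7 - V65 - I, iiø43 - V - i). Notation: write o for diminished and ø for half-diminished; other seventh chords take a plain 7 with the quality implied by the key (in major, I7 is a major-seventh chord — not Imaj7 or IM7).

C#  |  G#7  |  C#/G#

C#: major triad on C# = scale degree 1 → I.
G#7: root G# is the dominant; dominant seventh chord there is V7.
C#/G#: major triad on C# = scale degree 1 → I64.

I - V7 - I64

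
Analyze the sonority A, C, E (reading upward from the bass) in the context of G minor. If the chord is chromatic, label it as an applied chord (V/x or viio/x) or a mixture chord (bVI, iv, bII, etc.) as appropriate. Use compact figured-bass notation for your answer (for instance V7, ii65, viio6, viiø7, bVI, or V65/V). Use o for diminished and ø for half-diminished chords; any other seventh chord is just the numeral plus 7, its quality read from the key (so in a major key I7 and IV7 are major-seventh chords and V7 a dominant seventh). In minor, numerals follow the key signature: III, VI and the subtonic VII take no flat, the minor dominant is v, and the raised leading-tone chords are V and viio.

Stacked in thirds the chord is A-C-E: a minor triad on A.
A is the second degree of G minor. This is the minor supertonic, borrowed from the parallel major (the Dorian ii).

ii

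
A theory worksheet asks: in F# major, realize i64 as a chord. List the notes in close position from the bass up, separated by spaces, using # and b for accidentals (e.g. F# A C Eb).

i64 is the minor tonic, borrowed from the parallel minor. In F# major that root is F#.
So the chord is F#-A-C#, a minor triad.
With the 64 figure the chord is in second inversion; from the bass C# upward in close position it reads C#-F#-A.

C# F# A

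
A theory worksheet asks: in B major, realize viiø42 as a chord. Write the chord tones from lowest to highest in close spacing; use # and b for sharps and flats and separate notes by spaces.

G# A# C# E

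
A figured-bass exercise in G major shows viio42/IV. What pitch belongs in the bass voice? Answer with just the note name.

Ab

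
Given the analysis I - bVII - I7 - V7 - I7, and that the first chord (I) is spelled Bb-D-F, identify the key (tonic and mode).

The anchor chord is a major triad on Bb, labeled I.
If Bb is scale degree 1 and the mode makes that degree carry a major triad, the tonic is Bb and the mode is major.

Bb major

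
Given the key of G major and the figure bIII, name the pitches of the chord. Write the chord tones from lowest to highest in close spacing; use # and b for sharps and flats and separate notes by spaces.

bIII is a major triad on the lowered third degree, borrowed from the parallel minor. In G major that root is Bb.
So the chord is Bb-D-F.

Bb D F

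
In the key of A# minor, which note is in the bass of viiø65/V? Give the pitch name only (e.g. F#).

F##

The applied chord viiø65/V is rooted on D##: D##-F##-A#-C##.
The figure 65 means first inversion — the third is in the bass.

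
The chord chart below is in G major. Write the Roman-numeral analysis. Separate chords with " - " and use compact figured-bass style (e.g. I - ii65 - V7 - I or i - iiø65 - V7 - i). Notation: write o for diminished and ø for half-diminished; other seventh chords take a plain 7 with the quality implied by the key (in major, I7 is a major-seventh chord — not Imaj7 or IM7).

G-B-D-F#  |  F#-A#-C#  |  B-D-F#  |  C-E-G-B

I7 - V/iii - iii - IV7

G-B-D-F#: major seventh chord on G = scale degree 1 → I7.
F#-A#-C#: chromatic; F# is V of iii, so V/iii.
B-D-F#: root B is the mediant; minor triad there is iii.
C-E-G-B: root C is the subdominant; major seventh chord there is IV7.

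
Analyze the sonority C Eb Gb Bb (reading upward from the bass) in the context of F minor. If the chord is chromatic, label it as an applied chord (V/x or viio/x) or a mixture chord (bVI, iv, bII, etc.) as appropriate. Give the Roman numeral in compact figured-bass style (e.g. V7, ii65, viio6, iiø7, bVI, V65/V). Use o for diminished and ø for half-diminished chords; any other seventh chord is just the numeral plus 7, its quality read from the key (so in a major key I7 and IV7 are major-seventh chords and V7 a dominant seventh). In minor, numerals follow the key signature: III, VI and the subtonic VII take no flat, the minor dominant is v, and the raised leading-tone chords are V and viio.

viiø7/VI

The pitches C-Eb-Gb-Bb form a half-diminished seventh chord rooted on C.
C sits a half step below Db (VI in F minor); a diminished chord there is the applied leading-tone chord of VI.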